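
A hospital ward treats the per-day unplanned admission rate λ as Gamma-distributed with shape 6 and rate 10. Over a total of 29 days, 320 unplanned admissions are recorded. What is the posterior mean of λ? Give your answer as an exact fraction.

326/39

Total count 320 over total exposure 29 days.
By Gamma–Poisson conjugacy, the posterior is Gamma(α + Σx, β + Σt) = Gamma(6 + 320, 10 + 29) = Gamma(326, 39).
Posterior mean = α'/β' = 326/39.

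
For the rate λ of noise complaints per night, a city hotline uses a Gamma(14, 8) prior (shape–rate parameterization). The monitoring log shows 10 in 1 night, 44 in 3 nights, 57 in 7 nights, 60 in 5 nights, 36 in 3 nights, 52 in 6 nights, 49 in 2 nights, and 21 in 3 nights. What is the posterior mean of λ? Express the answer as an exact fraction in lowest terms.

343/38

Total count: 10 + 44 + 57 + 60 + 36 + 52 + 49 + 21 = 329.
Total exposure: 1 + 3 + 7 + 5 + 3 + 6 + 2 + 3 = 30 nights.
The Gamma prior is conjugate for the Poisson rate, so λ | data ~ Gamma(14+329, 8+30) = Gamma(343, 38).
Posterior mean = α'/β' = 343/38.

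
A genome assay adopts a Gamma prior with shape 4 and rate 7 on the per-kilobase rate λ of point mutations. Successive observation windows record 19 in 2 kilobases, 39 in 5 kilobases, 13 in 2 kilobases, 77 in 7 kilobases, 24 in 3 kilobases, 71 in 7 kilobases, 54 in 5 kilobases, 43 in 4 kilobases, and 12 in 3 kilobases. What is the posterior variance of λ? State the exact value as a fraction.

356/2025

Total count: 19 + 39 + 13 + 77 + 24 + 71 + 54 + 43 + 12 = 352.
Total exposure: 2 + 5 + 2 + 7 + 3 + 7 + 5 + 4 + 3 = 38 kilobases.
Posterior: α' = 4 + 352 = 356, β' = 7 + 38 = 45.
Posterior variance = α'/β'² = 356/2025.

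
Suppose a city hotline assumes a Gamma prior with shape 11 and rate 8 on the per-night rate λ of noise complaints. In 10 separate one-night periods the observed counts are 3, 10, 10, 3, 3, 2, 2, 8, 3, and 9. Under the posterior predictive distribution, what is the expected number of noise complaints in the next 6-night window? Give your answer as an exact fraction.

64/3

Total count: 3 + 10 + 10 + 3 + 3 + 2 + 2 + 8 + 3 + 9 = 53.
Total exposure: 10 nights.
Gamma(α, β) with Poisson data over total exposure Σt gives posterior Gamma(α+Σx, β+Σt) = Gamma(64, 18).
Predictive mean over a 6-night window = T·E[λ|data] = 6·64/18 = 64/3.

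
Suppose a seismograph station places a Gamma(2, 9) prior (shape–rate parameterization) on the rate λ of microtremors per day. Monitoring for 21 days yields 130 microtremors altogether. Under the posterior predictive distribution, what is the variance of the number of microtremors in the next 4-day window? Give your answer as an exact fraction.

Total count 130 over total exposure 21 days.
Conjugate update: add total count to the shape and total exposure to the rate, giving Gamma(132, 30).
The posterior predictive for a window of length T is Negative Binomial with variance T·α'·(β'+T)/β'² = 4·132·34/900 = 1496/75.

1496/75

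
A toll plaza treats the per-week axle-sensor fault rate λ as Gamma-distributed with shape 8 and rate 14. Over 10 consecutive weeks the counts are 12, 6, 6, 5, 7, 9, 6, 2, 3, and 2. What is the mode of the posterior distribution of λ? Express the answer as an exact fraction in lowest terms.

65/24

Total count: 12 + 6 + 6 + 5 + 7 + 9 + 6 + 2 + 3 + 2 = 58.
Total exposure: 10 weeks.
Gamma(α, β) with Poisson data over total exposure Σt gives posterior Gamma(α+Σx, β+Σt) = Gamma(66, 24).
Posterior mode = (α'−1)/β' = 65/24.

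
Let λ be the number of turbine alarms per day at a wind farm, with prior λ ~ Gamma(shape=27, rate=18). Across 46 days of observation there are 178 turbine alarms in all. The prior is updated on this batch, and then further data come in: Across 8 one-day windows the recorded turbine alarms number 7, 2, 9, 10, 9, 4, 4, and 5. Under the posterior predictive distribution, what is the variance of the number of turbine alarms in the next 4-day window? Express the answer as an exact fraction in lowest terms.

1615/108

Total count 178 over total exposure 46 days.
After the first batch: Gamma(27 + 178, 18 + 46) = Gamma(205, 64).
Total count: 7 + 2 + 9 + 10 + 9 + 4 + 4 + 5 = 50.
Total exposure: 8 days.
After the second batch: Gamma(205 + 50, 64 + 8) = Gamma(255, 72).
The posterior predictive for a window of length T is Negative Binomial with variance T·α'·(β'+T)/β'² = 4·255·76/5184 = 1615/108.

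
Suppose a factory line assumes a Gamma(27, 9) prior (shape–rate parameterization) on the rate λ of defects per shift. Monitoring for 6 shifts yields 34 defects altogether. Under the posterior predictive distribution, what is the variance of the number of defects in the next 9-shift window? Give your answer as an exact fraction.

Total count 34 over total exposure 6 shifts.
Gamma(α, β) with Poisson data over total exposure Σt gives posterior Gamma(α+Σx, β+Σt) = Gamma(61, 15).
The posterior predictive for a window of length T is Negative Binomial with variance T·α'·(β'+T)/β'² = 9·61·24/225 = 1464/25.

1464/25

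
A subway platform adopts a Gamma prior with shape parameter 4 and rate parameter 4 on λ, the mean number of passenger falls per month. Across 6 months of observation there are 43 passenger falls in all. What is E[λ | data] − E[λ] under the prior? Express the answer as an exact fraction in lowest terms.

37/10

Total count 43 over total exposure 6 months.
By Gamma–Poisson conjugacy, the posterior is Gamma(α + Σx, β + Σt) = Gamma(4 + 43, 4 + 6) = Gamma(47, 10).
Posterior mean = 47/10 = 47/10; prior mean = 4/4 = 1. Difference = 47/10 − 1 = 37/10.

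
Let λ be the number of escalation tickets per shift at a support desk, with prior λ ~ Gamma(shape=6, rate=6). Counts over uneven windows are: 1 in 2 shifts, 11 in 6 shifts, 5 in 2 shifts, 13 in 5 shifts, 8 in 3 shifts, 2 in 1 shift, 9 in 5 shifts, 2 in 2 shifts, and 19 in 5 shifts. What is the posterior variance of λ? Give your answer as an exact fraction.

Total count: 1 + 11 + 5 + 13 + 8 + 2 + 9 + 2 + 19 = 70.
Total exposure: 2 + 6 + 2 + 5 + 3 + 1 + 5 + 2 + 5 = 31 shifts.
The Gamma prior is conjugate for the Poisson rate, so λ | data ~ Gamma(6+70, 6+31) = Gamma(76, 37).
Posterior variance = α'/β'² = 76/1369.

76/1369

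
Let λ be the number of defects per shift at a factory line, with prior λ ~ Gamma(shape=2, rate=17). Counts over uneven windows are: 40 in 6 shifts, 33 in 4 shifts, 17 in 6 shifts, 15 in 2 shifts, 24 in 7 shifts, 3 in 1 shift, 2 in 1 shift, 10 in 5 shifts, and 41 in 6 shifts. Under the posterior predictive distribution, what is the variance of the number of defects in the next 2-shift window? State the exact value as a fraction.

1938/275

Total count: 40 + 33 + 17 + 15 + 24 + 3 + 2 + 10 + 41 = 185.
Total exposure: 6 + 4 + 6 + 2 + 7 + 1 + 1 + 5 + 6 = 38 shifts.
By Gamma–Poisson conjugacy, the posterior is Gamma(α + Σx, β + Σt) = Gamma(2 + 185, 17 + 38) = Gamma(187, 55).
The posterior predictive for a window of length T is Negative Binomial with variance T·α'·(β'+T)/β'² = 2·187·57/3025 = 1938/275.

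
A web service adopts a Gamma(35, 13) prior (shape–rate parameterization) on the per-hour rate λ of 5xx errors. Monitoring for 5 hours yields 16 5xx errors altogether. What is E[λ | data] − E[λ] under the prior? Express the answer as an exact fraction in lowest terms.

11/78

Total count 16 over total exposure 5 hours.
Conjugate update: add total count to the shape and total exposure to the rate, giving Gamma(51, 18).
Posterior mean = 51/18 = 17/6; prior mean = 35/13 = 35/13. Difference = 17/6 − 35/13 = 11/78.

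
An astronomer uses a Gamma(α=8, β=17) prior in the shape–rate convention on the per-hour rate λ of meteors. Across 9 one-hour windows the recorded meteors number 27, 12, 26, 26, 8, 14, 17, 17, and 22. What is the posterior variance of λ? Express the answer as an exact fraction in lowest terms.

Total count: 27 + 12 + 26 + 26 + 8 + 14 + 17 + 17 + 22 = 169.
Total exposure: 9 hours.
Gamma(α, β) with Poisson data over total exposure Σt gives posterior Gamma(α+Σx, β+Σt) = Gamma(177, 26).
Posterior variance = α'/β'² = 177/676.

177/676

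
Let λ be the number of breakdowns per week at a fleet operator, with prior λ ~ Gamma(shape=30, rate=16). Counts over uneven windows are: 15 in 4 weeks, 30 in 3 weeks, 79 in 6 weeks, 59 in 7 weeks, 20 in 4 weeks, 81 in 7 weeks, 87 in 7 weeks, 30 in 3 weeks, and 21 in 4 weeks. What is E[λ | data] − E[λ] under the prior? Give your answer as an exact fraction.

2701/488

Total count: 15 + 30 + 79 + 59 + 20 + 81 + 87 + 30 + 21 = 422.
Total exposure: 4 + 3 + 6 + 7 + 4 + 7 + 7 + 3 + 4 = 45 weeks.
Gamma(α, β) with Poisson data over total exposure Σt gives posterior Gamma(α+Σx, β+Σt) = Gamma(452, 61).
Posterior mean = 452/61 = 452/61; prior mean = 30/16 = 15/8. Difference = 452/61 − 15/8 = 2701/488.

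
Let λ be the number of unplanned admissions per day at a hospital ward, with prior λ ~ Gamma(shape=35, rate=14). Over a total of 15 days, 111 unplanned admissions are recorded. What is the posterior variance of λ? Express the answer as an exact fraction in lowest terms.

Total count 111 over total exposure 15 days.
By Gamma–Poisson conjugacy, the posterior is Gamma(α + Σx, β + Σt) = Gamma(35 + 111, 14 + 15) = Gamma(146, 29).
Posterior variance = α'/β'² = 146/841.

146/841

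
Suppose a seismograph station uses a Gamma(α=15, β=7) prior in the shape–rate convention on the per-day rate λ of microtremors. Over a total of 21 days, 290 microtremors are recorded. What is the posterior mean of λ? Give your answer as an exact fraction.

Total count 290 over total exposure 21 days.
Gamma(α, β) with Poisson data over total exposure Σt gives posterior Gamma(α+Σx, β+Σt) = Gamma(305, 28).
Posterior mean = α'/β' = 305/28.

305/28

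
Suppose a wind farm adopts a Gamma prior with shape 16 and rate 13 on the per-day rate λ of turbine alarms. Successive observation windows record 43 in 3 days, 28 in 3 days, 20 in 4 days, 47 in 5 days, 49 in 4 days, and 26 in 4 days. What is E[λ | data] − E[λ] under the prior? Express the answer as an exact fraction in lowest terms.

2401/468

Total count: 43 + 28 + 20 + 47 + 49 + 26 = 213.
Total exposure: 3 + 3 + 4 + 5 + 4 + 4 = 23 days.
By Gamma–Poisson conjugacy, the posterior is Gamma(α + Σx, β + Σt) = Gamma(16 + 213, 13 + 23) = Gamma(229, 36).
Posterior mean = 229/36 = 229/36; prior mean = 16/13 = 16/13. Difference = 229/36 − 16/13 = 2401/468.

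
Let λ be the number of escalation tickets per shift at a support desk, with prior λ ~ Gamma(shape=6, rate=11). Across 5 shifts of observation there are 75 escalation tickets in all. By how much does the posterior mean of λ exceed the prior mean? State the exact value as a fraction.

795/176

Total count 75 over total exposure 5 shifts.
By Gamma–Poisson conjugacy, the posterior is Gamma(α + Σx, β + Σt) = Gamma(6 + 75, 11 + 5) = Gamma(81, 16).
Posterior mean = 81/16 = 81/16; prior mean = 6/11 = 6/11. Difference = 81/16 − 6/11 = 795/176.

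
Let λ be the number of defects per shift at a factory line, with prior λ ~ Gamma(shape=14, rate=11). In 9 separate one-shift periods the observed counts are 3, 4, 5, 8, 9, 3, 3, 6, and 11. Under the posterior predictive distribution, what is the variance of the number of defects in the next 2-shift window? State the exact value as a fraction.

363/50

Total count: 3 + 4 + 5 + 8 + 9 + 3 + 3 + 6 + 11 = 52.
Total exposure: 9 shifts.
Posterior: α' = 14 + 52 = 66, β' = 11 + 9 = 20.
The posterior predictive for a window of length T is Negative Binomial with variance T·α'·(β'+T)/β'² = 2·66·22/400 = 363/50.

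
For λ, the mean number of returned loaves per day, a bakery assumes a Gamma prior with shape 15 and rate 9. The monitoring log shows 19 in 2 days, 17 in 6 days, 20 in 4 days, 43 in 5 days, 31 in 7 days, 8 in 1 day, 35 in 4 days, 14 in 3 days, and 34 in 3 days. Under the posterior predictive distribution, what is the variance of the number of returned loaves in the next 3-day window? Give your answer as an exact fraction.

Total count: 19 + 17 + 20 + 43 + 31 + 8 + 35 + 14 + 34 = 221.
Total exposure: 2 + 6 + 4 + 5 + 7 + 1 + 4 + 3 + 3 = 35 days.
Conjugate update: add total count to the shape and total exposure to the rate, giving Gamma(236, 44).
The posterior predictive for a window of length T is Negative Binomial with variance T·α'·(β'+T)/β'² = 3·236·47/1936 = 8319/484.

8319/484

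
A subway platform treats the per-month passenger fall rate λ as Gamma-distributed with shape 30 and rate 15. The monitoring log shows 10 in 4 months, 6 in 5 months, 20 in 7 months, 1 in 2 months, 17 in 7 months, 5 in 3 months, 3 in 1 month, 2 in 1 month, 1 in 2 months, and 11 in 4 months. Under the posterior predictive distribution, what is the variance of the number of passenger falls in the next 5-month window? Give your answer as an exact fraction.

29680/2601

Total count: 10 + 6 + 20 + 1 + 17 + 5 + 3 + 2 + 1 + 11 = 76.
Total exposure: 4 + 5 + 7 + 2 + 7 + 3 + 1 + 1 + 2 + 4 = 36 months.
The Gamma prior is conjugate for the Poisson rate, so λ | data ~ Gamma(30+76, 15+36) = Gamma(106, 51).
The posterior predictive for a window of length T is Negative Binomial with variance T·α'·(β'+T)/β'² = 5·106·56/2601 = 29680/2601.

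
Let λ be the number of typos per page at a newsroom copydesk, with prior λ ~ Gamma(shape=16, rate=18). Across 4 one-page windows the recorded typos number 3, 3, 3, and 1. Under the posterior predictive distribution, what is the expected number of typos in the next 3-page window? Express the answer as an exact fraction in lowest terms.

39/11

Total count: 3 + 3 + 3 + 1 = 10.
Total exposure: 4 pages.
The Gamma prior is conjugate for the Poisson rate, so λ | data ~ Gamma(16+10, 18+4) = Gamma(26, 22).
Predictive mean over a 3-page window = T·E[λ|data] = 3·26/22 = 39/11.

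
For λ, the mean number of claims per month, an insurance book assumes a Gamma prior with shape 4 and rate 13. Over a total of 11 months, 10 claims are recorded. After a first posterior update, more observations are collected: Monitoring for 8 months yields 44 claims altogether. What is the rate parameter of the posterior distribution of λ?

Total count 10 over total exposure 11 months.
After the first batch: Gamma(4 + 10, 13 + 11) = Gamma(14, 24).
Total count 44 over total exposure 8 months.
After the second batch: Gamma(14 + 44, 24 + 8) = Gamma(58, 32).

32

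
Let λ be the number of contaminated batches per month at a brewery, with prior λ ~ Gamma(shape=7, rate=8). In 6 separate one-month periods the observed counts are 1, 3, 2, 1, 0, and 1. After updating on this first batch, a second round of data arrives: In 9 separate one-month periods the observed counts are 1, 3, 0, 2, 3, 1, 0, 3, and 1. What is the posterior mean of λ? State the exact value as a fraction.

Total count: 1 + 3 + 2 + 1 + 0 + 1 = 8.
Total exposure: 6 months.
After the first batch: Gamma(7 + 8, 8 + 6) = Gamma(15, 14).
Total count: 1 + 3 + 0 + 2 + 3 + 1 + 0 + 3 + 1 = 14.
Total exposure: 9 months.
After the second batch: Gamma(15 + 14, 14 + 9) = Gamma(29, 23).
Posterior mean = α'/β' = 29/23.

29/23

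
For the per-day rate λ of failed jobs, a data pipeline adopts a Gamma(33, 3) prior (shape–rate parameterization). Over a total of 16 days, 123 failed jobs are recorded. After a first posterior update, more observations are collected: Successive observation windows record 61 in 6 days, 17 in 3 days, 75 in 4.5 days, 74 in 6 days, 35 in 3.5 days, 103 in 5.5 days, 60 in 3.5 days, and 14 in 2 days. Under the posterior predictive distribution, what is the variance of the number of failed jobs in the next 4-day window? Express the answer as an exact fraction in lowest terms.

Total count 123 over total exposure 16 days.
After the first batch: Gamma(33 + 123, 3 + 16) = Gamma(156, 19).
Total count: 61 + 17 + 75 + 74 + 35 + 103 + 60 + 14 = 439.
Total exposure: 6 + 3 + 4.5 + 6 + 3.5 + 5.5 + 3.5 + 2 = 34 days.
After the second batch: Gamma(156 + 439, 19 + 34) = Gamma(595, 53).
The posterior predictive for a window of length T is Negative Binomial with variance T·α'·(β'+T)/β'² = 4·595·57/2809 = 135660/2809.

135660/2809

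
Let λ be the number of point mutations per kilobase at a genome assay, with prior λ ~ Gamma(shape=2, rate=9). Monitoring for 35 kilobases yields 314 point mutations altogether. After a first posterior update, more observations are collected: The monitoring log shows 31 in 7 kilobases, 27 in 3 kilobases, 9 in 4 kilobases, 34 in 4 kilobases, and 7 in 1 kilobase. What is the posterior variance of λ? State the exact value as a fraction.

424/3969

Total count 314 over total exposure 35 kilobases.
After the first batch: Gamma(2 + 314, 9 + 35) = Gamma(316, 44).
Total count: 31 + 27 + 9 + 34 + 7 = 108.
Total exposure: 7 + 3 + 4 + 4 + 1 = 19 kilobases.
After the second batch: Gamma(316 + 108, 44 + 19) = Gamma(424, 63).
Posterior variance = α'/β'² = 424/3969.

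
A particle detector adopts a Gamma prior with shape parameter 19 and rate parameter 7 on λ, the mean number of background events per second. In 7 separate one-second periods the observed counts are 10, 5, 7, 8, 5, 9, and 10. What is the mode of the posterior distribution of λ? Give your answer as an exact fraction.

Total count: 10 + 5 + 7 + 8 + 5 + 9 + 10 = 54.
Total exposure: 7 seconds.
Gamma(α, β) with Poisson data over total exposure Σt gives posterior Gamma(α+Σx, β+Σt) = Gamma(73, 14).
Posterior mode = (α'−1)/β' = 72/14 = 36/7.

36/7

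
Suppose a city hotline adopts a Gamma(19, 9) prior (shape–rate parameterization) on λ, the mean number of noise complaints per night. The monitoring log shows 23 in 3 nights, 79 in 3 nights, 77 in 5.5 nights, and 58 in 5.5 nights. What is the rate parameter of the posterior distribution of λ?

Total count: 23 + 79 + 77 + 58 = 237.
Total exposure: 3 + 3 + 5.5 + 5.5 = 17 nights.
The Gamma prior is conjugate for the Poisson rate, so λ | data ~ Gamma(19+237, 9+17) = Gamma(256, 26).

26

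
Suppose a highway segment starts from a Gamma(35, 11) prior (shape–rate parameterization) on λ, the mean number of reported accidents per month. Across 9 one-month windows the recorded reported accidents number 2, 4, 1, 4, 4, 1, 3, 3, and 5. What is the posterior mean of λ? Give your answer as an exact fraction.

Total count: 2 + 4 + 1 + 4 + 4 + 1 + 3 + 3 + 5 = 27.
Total exposure: 9 months.
Gamma(α, β) with Poisson data over total exposure Σt gives posterior Gamma(α+Σx, β+Σt) = Gamma(62, 20).
Posterior mean = α'/β' = 62/20 = 31/10.

31/10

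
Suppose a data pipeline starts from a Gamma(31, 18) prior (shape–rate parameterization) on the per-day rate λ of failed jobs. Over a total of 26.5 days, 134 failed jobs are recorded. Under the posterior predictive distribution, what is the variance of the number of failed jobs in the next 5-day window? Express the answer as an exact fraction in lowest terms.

Total count 134 over total exposure 26.5 days.
Conjugate update: add total count to the shape and total exposure to the rate, giving Gamma(165, 89/2).
The posterior predictive for a window of length T is Negative Binomial with variance T·α'·(β'+T)/β'² = 5·165·(99/2)/(7921/4) = 163350/7921.

163350/7921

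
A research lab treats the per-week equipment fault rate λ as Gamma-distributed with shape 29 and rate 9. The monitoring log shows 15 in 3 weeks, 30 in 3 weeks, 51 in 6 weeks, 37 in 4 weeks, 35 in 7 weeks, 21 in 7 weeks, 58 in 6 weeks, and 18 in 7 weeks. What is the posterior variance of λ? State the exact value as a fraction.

Total count: 15 + 30 + 51 + 37 + 35 + 21 + 58 + 18 = 265.
Total exposure: 3 + 3 + 6 + 4 + 7 + 7 + 6 + 7 = 43 weeks.
Posterior: α' = 29 + 265 = 294, β' = 9 + 43 = 52.
Posterior variance = α'/β'² = 294/2704 = 147/1352.

147/1352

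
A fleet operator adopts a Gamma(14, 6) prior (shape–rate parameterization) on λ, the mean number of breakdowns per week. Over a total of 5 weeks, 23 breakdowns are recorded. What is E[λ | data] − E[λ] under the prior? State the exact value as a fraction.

Total count 23 over total exposure 5 weeks.
The Gamma prior is conjugate for the Poisson rate, so λ | data ~ Gamma(14+23, 6+5) = Gamma(37, 11).
Posterior mean = 37/11 = 37/11; prior mean = 14/6 = 7/3. Difference = 37/11 − 7/3 = 34/33.

34/33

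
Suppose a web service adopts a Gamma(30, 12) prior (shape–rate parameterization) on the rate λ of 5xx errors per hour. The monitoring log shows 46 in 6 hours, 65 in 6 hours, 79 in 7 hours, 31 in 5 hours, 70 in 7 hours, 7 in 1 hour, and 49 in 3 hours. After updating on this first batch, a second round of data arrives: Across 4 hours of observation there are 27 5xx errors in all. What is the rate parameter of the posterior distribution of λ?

Total count: 46 + 65 + 79 + 31 + 70 + 7 + 49 = 347.
Total exposure: 6 + 6 + 7 + 5 + 7 + 1 + 3 = 35 hours.
After the first batch: Gamma(30 + 347, 12 + 35) = Gamma(377, 47).
Total count 27 over total exposure 4 hours.
After the second batch: Gamma(377 + 27, 47 + 4) = Gamma(404, 51).

51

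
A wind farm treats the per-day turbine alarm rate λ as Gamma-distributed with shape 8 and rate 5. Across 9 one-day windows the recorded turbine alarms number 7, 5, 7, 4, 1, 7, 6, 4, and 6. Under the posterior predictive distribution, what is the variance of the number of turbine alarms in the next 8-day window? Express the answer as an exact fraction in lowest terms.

2420/49

Total count: 7 + 5 + 7 + 4 + 1 + 7 + 6 + 4 + 6 = 47.
Total exposure: 9 days.
The Gamma prior is conjugate for the Poisson rate, so λ | data ~ Gamma(8+47, 5+9) = Gamma(55, 14).
The posterior predictive for a window of length T is Negative Binomial with variance T·α'·(β'+T)/β'² = 8·55·22/196 = 2420/49.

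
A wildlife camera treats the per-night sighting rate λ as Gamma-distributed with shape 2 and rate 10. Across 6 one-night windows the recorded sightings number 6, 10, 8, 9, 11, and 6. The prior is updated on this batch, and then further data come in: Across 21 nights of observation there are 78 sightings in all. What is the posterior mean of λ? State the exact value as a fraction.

130/37

Total count: 6 + 10 + 8 + 9 + 11 + 6 = 50.
Total exposure: 6 nights.
After the first batch: Gamma(2 + 50, 10 + 6) = Gamma(52, 16).
Total count 78 over total exposure 21 nights.
After the second batch: Gamma(52 + 78, 16 + 21) = Gamma(130, 37).
Posterior mean = α'/β' = 130/37.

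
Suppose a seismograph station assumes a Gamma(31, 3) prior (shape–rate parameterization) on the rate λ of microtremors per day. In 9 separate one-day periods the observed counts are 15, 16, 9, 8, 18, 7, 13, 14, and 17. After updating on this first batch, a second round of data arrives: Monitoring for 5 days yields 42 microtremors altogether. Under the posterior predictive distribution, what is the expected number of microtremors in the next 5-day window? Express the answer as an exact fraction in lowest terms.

950/17

Total count: 15 + 16 + 9 + 8 + 18 + 7 + 13 + 14 + 17 = 117.
Total exposure: 9 days.
After the first batch: Gamma(31 + 117, 3 + 9) = Gamma(148, 12).
Total count 42 over total exposure 5 days.
After the second batch: Gamma(148 + 42, 12 + 5) = Gamma(190, 17).
Predictive mean over a 5-day window = T·E[λ|data] = 5·190/17 = 950/17.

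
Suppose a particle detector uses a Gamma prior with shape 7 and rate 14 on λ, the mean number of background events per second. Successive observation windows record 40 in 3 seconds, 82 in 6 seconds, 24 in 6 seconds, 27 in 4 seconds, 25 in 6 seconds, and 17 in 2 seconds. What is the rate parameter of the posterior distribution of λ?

Total count: 40 + 82 + 24 + 27 + 25 + 17 = 215.
Total exposure: 3 + 6 + 6 + 4 + 6 + 2 = 27 seconds.
Posterior: α' = 7 + 215 = 222, β' = 14 + 27 = 41.

41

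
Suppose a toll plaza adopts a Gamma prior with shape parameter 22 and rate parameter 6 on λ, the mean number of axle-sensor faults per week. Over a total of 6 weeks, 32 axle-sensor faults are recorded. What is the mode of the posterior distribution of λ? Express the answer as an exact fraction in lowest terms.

Total count 32 over total exposure 6 weeks.
By Gamma–Poisson conjugacy, the posterior is Gamma(α + Σx, β + Σt) = Gamma(22 + 32, 6 + 6) = Gamma(54, 12).
Posterior mode = (α'−1)/β' = 53/12.

53/12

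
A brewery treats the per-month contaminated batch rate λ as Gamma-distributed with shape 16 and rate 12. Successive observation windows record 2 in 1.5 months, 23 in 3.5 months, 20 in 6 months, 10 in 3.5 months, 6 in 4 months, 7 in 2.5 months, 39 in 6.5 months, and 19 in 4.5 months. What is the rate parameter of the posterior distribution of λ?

44

Total count: 2 + 23 + 20 + 10 + 6 + 7 + 39 + 19 = 126.
Total exposure: 1.5 + 3.5 + 6 + 3.5 + 4 + 2.5 + 6.5 + 4.5 = 32 months.
By Gamma–Poisson conjugacy, the posterior is Gamma(α + Σx, β + Σt) = Gamma(16 + 126, 12 + 32) = Gamma(142, 44).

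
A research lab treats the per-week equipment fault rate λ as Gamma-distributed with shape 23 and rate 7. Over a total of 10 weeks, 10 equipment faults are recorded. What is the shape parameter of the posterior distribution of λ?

33

Total count 10 over total exposure 10 weeks.
The Gamma prior is conjugate for the Poisson rate, so λ | data ~ Gamma(23+10, 7+10) = Gamma(33, 17).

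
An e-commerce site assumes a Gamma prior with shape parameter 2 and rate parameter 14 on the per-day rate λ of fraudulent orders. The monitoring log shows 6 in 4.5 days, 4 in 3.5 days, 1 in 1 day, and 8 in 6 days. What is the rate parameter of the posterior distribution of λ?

Total count: 6 + 4 + 1 + 8 = 19.
Total exposure: 4.5 + 3.5 + 1 + 6 = 15 days.
By Gamma–Poisson conjugacy, the posterior is Gamma(α + Σx, β + Σt) = Gamma(2 + 19, 14 + 15) = Gamma(21, 29).

29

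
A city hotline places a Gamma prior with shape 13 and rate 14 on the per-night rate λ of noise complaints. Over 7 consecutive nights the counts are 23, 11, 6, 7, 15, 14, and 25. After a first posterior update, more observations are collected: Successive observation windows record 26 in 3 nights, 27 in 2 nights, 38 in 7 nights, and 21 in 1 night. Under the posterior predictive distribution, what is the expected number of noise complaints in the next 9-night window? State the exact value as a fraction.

Total count: 23 + 11 + 6 + 7 + 15 + 14 + 25 = 101.
Total exposure: 7 nights.
After the first batch: Gamma(13 + 101, 14 + 7) = Gamma(114, 21).
Total count: 26 + 27 + 38 + 21 = 112.
Total exposure: 3 + 2 + 7 + 1 = 13 nights.
After the second batch: Gamma(114 + 112, 21 + 13) = Gamma(226, 34).
Predictive mean over a 9-night window = T·E[λ|data] = 9·226/34 = 1017/17.

1017/17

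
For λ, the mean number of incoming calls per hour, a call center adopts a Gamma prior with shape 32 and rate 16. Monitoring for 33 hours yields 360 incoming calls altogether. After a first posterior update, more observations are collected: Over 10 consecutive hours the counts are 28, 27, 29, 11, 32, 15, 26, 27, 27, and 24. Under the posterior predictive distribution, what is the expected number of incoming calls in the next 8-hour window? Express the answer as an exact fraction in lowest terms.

5104/59

Total count 360 over total exposure 33 hours.
After the first batch: Gamma(32 + 360, 16 + 33) = Gamma(392, 49).
Total count: 28 + 27 + 29 + 11 + 32 + 15 + 26 + 27 + 27 + 24 = 246.
Total exposure: 10 hours.
After the second batch: Gamma(392 + 246, 49 + 10) = Gamma(638, 59).
Predictive mean over an 8-hour window = T·E[λ|data] = 8·638/59 = 5104/59.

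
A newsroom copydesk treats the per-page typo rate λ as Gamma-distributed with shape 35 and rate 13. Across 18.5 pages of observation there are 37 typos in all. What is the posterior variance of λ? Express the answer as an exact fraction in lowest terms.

Total count 37 over total exposure 18.5 pages.
Posterior: α' = 35 + 37 = 72, β' = 13 + 18.5 = 63/2.
Posterior variance = α'/β'² = 72/(3969/4) = 32/441.

32/441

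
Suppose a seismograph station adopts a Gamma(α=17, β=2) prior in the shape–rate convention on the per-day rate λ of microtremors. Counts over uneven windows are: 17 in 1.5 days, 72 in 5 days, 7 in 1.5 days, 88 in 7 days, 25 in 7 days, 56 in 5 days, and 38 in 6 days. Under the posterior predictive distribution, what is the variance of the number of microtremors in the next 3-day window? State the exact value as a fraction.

Total count: 17 + 72 + 7 + 88 + 25 + 56 + 38 = 303.
Total exposure: 1.5 + 5 + 1.5 + 7 + 7 + 5 + 6 = 33 days.
Conjugate update: add total count to the shape and total exposure to the rate, giving Gamma(320, 35).
The posterior predictive for a window of length T is Negative Binomial with variance T·α'·(β'+T)/β'² = 3·320·38/1225 = 7296/245.

7296/245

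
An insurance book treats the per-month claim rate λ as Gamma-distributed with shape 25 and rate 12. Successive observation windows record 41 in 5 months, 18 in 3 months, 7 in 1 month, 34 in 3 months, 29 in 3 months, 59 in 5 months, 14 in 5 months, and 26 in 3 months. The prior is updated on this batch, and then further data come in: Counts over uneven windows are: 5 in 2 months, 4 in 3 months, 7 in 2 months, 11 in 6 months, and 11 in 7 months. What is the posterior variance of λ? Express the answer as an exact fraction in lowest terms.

Total count: 41 + 18 + 7 + 34 + 29 + 59 + 14 + 26 = 228.
Total exposure: 5 + 3 + 1 + 3 + 3 + 5 + 5 + 3 = 28 months.
After the first batch: Gamma(25 + 228, 12 + 28) = Gamma(253, 40).
Total count: 5 + 4 + 7 + 11 + 11 = 38.
Total exposure: 2 + 3 + 2 + 6 + 7 = 20 months.
After the second batch: Gamma(253 + 38, 40 + 20) = Gamma(291, 60).
Posterior variance = α'/β'² = 291/3600 = 97/1200.

97/1200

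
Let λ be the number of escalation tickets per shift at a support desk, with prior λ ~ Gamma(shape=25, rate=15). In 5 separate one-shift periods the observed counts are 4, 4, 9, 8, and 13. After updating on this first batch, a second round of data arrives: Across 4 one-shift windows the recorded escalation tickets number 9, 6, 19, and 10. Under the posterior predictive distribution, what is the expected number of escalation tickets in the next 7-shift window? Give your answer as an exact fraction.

Total count: 4 + 4 + 9 + 8 + 13 = 38.
Total exposure: 5 shifts.
After the first batch: Gamma(25 + 38, 15 + 5) = Gamma(63, 20).
Total count: 9 + 6 + 19 + 10 = 44.
Total exposure: 4 shifts.
After the second batch: Gamma(63 + 44, 20 + 4) = Gamma(107, 24).
Predictive mean over a 7-shift window = T·E[λ|data] = 7·107/24 = 749/24.

749/24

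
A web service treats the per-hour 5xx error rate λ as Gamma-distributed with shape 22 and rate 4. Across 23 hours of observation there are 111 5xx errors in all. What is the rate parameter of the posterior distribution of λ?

27

Total count 111 over total exposure 23 hours.
Conjugate update: add total count to the shape and total exposure to the rate, giving Gamma(133, 27).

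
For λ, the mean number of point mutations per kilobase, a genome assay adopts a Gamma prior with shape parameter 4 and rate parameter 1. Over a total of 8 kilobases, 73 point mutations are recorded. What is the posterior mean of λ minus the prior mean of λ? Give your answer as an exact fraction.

Total count 73 over total exposure 8 kilobases.
By Gamma–Poisson conjugacy, the posterior is Gamma(α + Σx, β + Σt) = Gamma(4 + 73, 1 + 8) = Gamma(77, 9).
Posterior mean = 77/9 = 77/9; prior mean = 4/1 = 4. Difference = 77/9 − 4 = 41/9.

41/9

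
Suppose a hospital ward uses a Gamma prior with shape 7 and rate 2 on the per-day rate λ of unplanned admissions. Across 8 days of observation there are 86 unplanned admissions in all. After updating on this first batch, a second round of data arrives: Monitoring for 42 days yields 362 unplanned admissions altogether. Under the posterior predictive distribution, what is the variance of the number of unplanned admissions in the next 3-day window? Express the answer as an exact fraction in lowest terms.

5775/208

Total count 86 over total exposure 8 days.
After the first batch: Gamma(7 + 86, 2 + 8) = Gamma(93, 10).
Total count 362 over total exposure 42 days.
After the second batch: Gamma(93 + 362, 10 + 42) = Gamma(455, 52).
The posterior predictive for a window of length T is Negative Binomial with variance T·α'·(β'+T)/β'² = 3·455·55/2704 = 5775/208.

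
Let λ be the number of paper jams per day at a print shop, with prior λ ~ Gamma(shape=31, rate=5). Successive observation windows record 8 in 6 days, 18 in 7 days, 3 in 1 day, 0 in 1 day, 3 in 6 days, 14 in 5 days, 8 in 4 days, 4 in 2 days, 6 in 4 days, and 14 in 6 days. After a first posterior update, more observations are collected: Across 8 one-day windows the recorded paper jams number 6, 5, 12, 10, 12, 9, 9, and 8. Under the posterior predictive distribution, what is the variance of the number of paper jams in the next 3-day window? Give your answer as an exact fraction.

Total count: 8 + 18 + 3 + 0 + 3 + 14 + 8 + 4 + 6 + 14 = 78.
Total exposure: 6 + 7 + 1 + 1 + 6 + 5 + 4 + 2 + 4 + 6 = 42 days.
After the first batch: Gamma(31 + 78, 5 + 42) = Gamma(109, 47).
Total count: 6 + 5 + 12 + 10 + 12 + 9 + 9 + 8 = 71.
Total exposure: 8 days.
After the second batch: Gamma(109 + 71, 47 + 8) = Gamma(180, 55).
The posterior predictive for a window of length T is Negative Binomial with variance T·α'·(β'+T)/β'² = 3·180·58/3025 = 6264/605.

6264/605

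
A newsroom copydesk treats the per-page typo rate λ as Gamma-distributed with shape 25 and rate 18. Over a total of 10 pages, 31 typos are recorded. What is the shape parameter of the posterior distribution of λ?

56

Total count 31 over total exposure 10 pages.
Conjugate update: add total count to the shape and total exposure to the rate, giving Gamma(56, 28).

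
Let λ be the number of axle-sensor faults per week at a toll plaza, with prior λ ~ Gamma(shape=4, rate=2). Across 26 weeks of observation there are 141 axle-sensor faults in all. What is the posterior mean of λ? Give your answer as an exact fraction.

Total count 141 over total exposure 26 weeks.
Posterior: α' = 4 + 141 = 145, β' = 2 + 26 = 28.
Posterior mean = α'/β' = 145/28.

145/28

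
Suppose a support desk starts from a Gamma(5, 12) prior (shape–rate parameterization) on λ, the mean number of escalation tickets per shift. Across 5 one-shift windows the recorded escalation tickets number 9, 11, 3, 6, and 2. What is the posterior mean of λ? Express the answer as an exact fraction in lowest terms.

36/17

Total count: 9 + 11 + 3 + 6 + 2 = 31.
Total exposure: 5 shifts.
Posterior: α' = 5 + 31 = 36, β' = 12 + 5 = 17.
Posterior mean = α'/β' = 36/17.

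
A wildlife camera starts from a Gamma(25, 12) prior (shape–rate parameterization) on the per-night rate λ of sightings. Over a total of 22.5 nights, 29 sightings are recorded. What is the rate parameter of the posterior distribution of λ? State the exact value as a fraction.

69/2

Total count 29 over total exposure 22.5 nights.
Conjugate update: add total count to the shape and total exposure to the rate, giving Gamma(54, 69/2).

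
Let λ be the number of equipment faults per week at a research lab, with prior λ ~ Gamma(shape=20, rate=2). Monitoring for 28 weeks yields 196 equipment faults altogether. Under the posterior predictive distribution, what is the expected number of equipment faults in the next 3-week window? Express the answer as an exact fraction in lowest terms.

108/5

Total count 196 over total exposure 28 weeks.
Posterior: α' = 20 + 196 = 216, β' = 2 + 28 = 30.
Predictive mean over a 3-week window = T·E[λ|data] = 3·216/30 = 108/5.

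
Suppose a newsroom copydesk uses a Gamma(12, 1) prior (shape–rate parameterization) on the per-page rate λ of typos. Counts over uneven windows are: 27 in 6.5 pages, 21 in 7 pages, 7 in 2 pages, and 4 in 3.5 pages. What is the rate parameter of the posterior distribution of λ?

20

Total count: 27 + 21 + 7 + 4 = 59.
Total exposure: 6.5 + 7 + 2 + 3.5 = 19 pages.
Gamma(α, β) with Poisson data over total exposure Σt gives posterior Gamma(α+Σx, β+Σt) = Gamma(71, 20).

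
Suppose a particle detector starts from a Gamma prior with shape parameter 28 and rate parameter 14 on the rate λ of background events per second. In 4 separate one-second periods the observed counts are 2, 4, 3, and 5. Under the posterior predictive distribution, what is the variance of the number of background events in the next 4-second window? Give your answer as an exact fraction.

Total count: 2 + 4 + 3 + 5 = 14.
Total exposure: 4 seconds.
The Gamma prior is conjugate for the Poisson rate, so λ | data ~ Gamma(28+14, 14+4) = Gamma(42, 18).
The posterior predictive for a window of length T is Negative Binomial with variance T·α'·(β'+T)/β'² = 4·42·22/324 = 308/27.

308/27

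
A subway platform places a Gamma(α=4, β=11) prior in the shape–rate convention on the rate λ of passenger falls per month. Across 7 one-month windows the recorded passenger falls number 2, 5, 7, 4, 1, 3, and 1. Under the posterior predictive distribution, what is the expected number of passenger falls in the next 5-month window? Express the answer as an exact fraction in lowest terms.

Total count: 2 + 5 + 7 + 4 + 1 + 3 + 1 = 23.
Total exposure: 7 months.
Conjugate update: add total count to the shape and total exposure to the rate, giving Gamma(27, 18).
Predictive mean over a 5-month window = T·E[λ|data] = 5·27/18 = 15/2.

15/2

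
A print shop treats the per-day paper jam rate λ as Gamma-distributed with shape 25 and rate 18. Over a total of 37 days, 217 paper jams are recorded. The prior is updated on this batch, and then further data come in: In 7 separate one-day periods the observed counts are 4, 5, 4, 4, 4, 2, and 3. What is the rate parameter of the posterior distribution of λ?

62

Total count 217 over total exposure 37 days.
After the first batch: Gamma(25 + 217, 18 + 37) = Gamma(242, 55).
Total count: 4 + 5 + 4 + 4 + 4 + 2 + 3 = 26.
Total exposure: 7 days.
After the second batch: Gamma(242 + 26, 55 + 7) = Gamma(268, 62).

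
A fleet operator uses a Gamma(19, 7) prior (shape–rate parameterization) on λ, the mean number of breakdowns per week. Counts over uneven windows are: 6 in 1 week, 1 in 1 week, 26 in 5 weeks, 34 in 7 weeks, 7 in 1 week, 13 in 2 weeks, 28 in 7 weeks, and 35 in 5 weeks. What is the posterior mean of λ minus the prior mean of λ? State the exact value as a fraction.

Total count: 6 + 1 + 26 + 34 + 7 + 13 + 28 + 35 = 150.
Total exposure: 1 + 1 + 5 + 7 + 1 + 2 + 7 + 5 = 29 weeks.
Gamma(α, β) with Poisson data over total exposure Σt gives posterior Gamma(α+Σx, β+Σt) = Gamma(169, 36).
Posterior mean = 169/36 = 169/36; prior mean = 19/7 = 19/7. Difference = 169/36 − 19/7 = 499/252.

499/252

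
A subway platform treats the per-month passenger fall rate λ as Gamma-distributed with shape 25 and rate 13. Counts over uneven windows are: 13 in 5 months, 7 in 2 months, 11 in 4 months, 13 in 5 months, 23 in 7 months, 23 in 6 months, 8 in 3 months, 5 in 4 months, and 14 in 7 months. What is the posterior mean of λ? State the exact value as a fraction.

Total count: 13 + 7 + 11 + 13 + 23 + 23 + 8 + 5 + 14 = 117.
Total exposure: 5 + 2 + 4 + 5 + 7 + 6 + 3 + 4 + 7 = 43 months.
Posterior: α' = 25 + 117 = 142, β' = 13 + 43 = 56.
Posterior mean = α'/β' = 142/56 = 71/28.

71/28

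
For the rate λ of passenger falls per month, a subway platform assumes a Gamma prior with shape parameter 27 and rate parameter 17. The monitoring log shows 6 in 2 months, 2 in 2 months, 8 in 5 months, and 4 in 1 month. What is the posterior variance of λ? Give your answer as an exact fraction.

Total count: 6 + 2 + 8 + 4 = 20.
Total exposure: 2 + 2 + 5 + 1 = 10 months.
Gamma(α, β) with Poisson data over total exposure Σt gives posterior Gamma(α+Σx, β+Σt) = Gamma(47, 27).
Posterior variance = α'/β'² = 47/729.

47/729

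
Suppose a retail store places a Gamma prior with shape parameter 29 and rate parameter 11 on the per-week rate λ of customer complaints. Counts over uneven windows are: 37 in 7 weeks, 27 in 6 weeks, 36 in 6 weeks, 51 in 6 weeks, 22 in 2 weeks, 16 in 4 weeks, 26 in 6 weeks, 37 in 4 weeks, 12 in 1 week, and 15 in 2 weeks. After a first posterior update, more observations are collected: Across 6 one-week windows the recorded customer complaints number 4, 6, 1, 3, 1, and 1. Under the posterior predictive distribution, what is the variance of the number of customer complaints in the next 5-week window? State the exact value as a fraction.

106920/3721

Total count: 37 + 27 + 36 + 51 + 22 + 16 + 26 + 37 + 12 + 15 = 279.
Total exposure: 7 + 6 + 6 + 6 + 2 + 4 + 6 + 4 + 1 + 2 = 44 weeks.
After the first batch: Gamma(29 + 279, 11 + 44) = Gamma(308, 55).
Total count: 4 + 6 + 1 + 3 + 1 + 1 = 16.
Total exposure: 6 weeks.
After the second batch: Gamma(308 + 16, 55 + 6) = Gamma(324, 61).
The posterior predictive for a window of length T is Negative Binomial with variance T·α'·(β'+T)/β'² = 5·324·66/3721 = 106920/3721.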